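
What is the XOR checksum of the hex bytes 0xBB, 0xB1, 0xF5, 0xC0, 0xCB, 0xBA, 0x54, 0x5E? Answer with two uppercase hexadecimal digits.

44

XOR the bytes together:
  start with 0xBB
  0xBB ⊕ 0xB1 = 0x0A
  0x0A ⊕ 0xF5 = 0xFF
  0xFF ⊕ 0xC0 = 0x3F
  0x3F ⊕ 0xCB = 0xF4
  0xF4 ⊕ 0xBA = 0x4E
  0x4E ⊕ 0x54 = 0x1A
  0x1A ⊕ 0x5E = 0x44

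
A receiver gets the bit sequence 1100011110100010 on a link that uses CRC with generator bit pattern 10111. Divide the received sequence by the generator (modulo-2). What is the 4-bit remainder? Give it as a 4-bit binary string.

Modulo-2 division of 1100011110100010 by 10111:
  pos 0: 11000 XOR 10111 = 01111
  pos 1: 11111 XOR 10111 = 01000
  pos 2: 10001 XOR 10111 = 00110
  pos 4: 11011 XOR 10111 = 01100
  pos 5: 11000 XOR 10111 = 01111
  pos 6: 11111 XOR 10111 = 01000
  pos 7: 10000 XOR 10111 = 00111
  pos 9: 11100 XOR 10111 = 01011
  pos 10: 10111 XOR 10111 = 00000
Remainder = 0000 (zero — the frame passes the CRC check).

0000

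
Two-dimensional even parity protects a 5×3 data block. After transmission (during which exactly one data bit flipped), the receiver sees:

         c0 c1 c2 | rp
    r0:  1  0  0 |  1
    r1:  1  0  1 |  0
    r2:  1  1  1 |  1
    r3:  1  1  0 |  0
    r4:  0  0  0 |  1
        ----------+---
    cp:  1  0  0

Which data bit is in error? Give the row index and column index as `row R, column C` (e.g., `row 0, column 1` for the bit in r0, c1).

Recompute each row's even parity and compare to rp:
  r0: data parity 1, sent rp 1 → ok
  r1: data parity 0, sent rp 0 → ok
  r2: data parity 1, sent rp 1 → ok
  r3: data parity 0, sent rp 0 → ok
  r4: data parity 0, sent rp 1 → mismatch
Recompute each column's even parity and compare to cp:
  c0: data parity 0, sent cp 1 → mismatch
  c1: data parity 0, sent cp 0 → ok
  c2: data parity 0, sent cp 0 → ok
Exactly one row (r4) and one column (c0) fail → the flipped bit is at their intersection.

row 4, column 0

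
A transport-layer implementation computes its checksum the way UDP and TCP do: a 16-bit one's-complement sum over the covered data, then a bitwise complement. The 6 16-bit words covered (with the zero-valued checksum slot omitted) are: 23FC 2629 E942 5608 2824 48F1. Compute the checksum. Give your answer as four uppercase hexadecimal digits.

One's-complement addition (fold any carry out of bit 15 back into bit 0):
  0x23FC + 0x2629 = 0x04A25
  0x4A25 + 0xE942 = 0x13367 → wrap carry → 0x3368
  0x3368 + 0x5608 = 0x08970
  0x8970 + 0x2824 = 0x0B194
  0xB194 + 0x48F1 = 0x0FA85
One's-complement sum = 0xFA85.
Checksum = ~0xFA85 & 0xFFFF = 0x057A.

057A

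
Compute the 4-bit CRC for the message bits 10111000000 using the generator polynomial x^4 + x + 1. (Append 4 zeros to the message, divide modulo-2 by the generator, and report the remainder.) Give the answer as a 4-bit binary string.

Append 4 zeros: 101110000000000. Divide by 10011 (XOR where the leading bit is 1):
  pos 0: 10111 XOR 10011 = 00100
  pos 2: 10000 XOR 10011 = 00011
  pos 5: 11000 XOR 10011 = 01011
  pos 6: 10110 XOR 10011 = 00101
  pos 8: 10100 XOR 10011 = 00111
  pos 10: 11100 XOR 10011 = 01111
Remainder (last 4 bits) = 1111. This is the CRC / FCS.

1111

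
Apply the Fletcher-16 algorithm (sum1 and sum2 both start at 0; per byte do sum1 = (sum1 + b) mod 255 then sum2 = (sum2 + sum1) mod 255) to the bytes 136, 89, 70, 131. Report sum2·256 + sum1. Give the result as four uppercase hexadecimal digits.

Running sums (mod 255):
  after byte 0 (136): sum1=136, sum2=136
  after byte 1 (89): sum1=225, sum2=106
  after byte 2 (70): sum1=40, sum2=146
  after byte 3 (131): sum1=171, sum2=62
Checksum = sum2·256 + sum1 = 62·256 + 171 = 16043 = 0x3EAB.

3EAB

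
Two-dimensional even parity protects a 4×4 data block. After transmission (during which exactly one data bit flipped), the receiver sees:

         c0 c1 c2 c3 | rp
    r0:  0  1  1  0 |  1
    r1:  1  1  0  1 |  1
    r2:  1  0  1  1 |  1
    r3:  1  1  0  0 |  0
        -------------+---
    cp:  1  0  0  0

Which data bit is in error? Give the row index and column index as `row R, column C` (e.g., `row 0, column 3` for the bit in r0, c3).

Recompute each row's even parity and compare to rp:
  r0: data parity 0, sent rp 1 → mismatch
  r1: data parity 1, sent rp 1 → ok
  r2: data parity 1, sent rp 1 → ok
  r3: data parity 0, sent rp 0 → ok
Recompute each column's even parity and compare to cp:
  c0: data parity 1, sent cp 1 → ok
  c1: data parity 1, sent cp 0 → mismatch
  c2: data parity 0, sent cp 0 → ok
  c3: data parity 0, sent cp 0 → ok
Exactly one row (r0) and one column (c1) fail → the flipped bit is at their intersection.

row 0, column 1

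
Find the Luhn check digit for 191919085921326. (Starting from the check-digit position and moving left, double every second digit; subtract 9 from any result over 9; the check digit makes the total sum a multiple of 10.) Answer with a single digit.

3

Partial digits right→left: 6 2 3 1 2 9 5 8 0 9 1 9 1 9 1
Double every second digit counting from the check-digit position (so the 1st, 3rd, 5th, ... of the partial from the right).
  doubled (with −9 where >9): 3 6 4 1 0 2 2 2 → sum 20
  kept as-is: 2 1 9 8 9 9 9 → sum 47
Total = 20 + 47 = 67.
Check digit = (10 − (67 mod 10)) mod 10 = 3.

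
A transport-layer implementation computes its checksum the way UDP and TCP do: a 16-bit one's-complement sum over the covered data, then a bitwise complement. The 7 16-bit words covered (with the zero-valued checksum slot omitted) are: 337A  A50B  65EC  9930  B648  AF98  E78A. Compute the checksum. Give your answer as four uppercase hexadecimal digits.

DAF0

One's-complement addition (fold any carry out of bit 15 back into bit 0):
  0x337A + 0xA50B = 0x0D885
  0xD885 + 0x65EC = 0x13E71 → wrap carry → 0x3E72
  0x3E72 + 0x9930 = 0x0D7A2
  0xD7A2 + 0xB648 = 0x18DEA → wrap carry → 0x8DEB
  0x8DEB + 0xAF98 = 0x13D83 → wrap carry → 0x3D84
  0x3D84 + 0xE78A = 0x1250E → wrap carry → 0x250F
One's-complement sum = 0x250F.
Checksum = ~0x250F & 0xFFFF = 0xDAF0.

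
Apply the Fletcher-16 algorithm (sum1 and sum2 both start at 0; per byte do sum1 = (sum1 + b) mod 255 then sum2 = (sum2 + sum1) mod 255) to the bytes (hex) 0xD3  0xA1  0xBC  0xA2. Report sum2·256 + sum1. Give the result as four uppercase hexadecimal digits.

50D4

Running sums (mod 255):
  after byte 0 (0xD3): sum1=211, sum2=211
  after byte 1 (0xA1): sum1=117, sum2=73
  after byte 2 (0xBC): sum1=50, sum2=123
  after byte 3 (0xA2): sum1=212, sum2=80
Checksum = sum2·256 + sum1 = 80·256 + 212 = 20692 = 0x50D4.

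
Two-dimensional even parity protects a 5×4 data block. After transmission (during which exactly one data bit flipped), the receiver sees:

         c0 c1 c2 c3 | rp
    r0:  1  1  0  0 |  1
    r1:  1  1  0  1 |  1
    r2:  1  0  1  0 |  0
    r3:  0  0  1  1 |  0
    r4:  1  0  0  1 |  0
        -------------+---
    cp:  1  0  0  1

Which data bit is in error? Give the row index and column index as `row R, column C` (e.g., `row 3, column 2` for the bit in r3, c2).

row 0, column 0

Recompute each row's even parity and compare to rp:
  r0: data parity 0, sent rp 1 → mismatch
  r1: data parity 1, sent rp 1 → ok
  r2: data parity 0, sent rp 0 → ok
  r3: data parity 0, sent rp 0 → ok
  r4: data parity 0, sent rp 0 → ok
Recompute each column's even parity and compare to cp:
  c0: data parity 0, sent cp 1 → mismatch
  c1: data parity 0, sent cp 0 → ok
  c2: data parity 0, sent cp 0 → ok
  c3: data parity 1, sent cp 1 → ok
Exactly one row (r0) and one column (c0) fail → the flipped bit is at their intersection.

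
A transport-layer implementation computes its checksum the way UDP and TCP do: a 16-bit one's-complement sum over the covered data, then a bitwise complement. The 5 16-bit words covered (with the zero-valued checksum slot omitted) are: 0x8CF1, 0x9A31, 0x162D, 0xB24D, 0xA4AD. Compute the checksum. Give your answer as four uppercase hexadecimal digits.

One's-complement addition (fold any carry out of bit 15 back into bit 0):
  0x8CF1 + 0x9A31 = 0x12722 → wrap carry → 0x2723
  0x2723 + 0x162D = 0x03D50
  0x3D50 + 0xB24D = 0x0EF9D
  0xEF9D + 0xA4AD = 0x1944A → wrap carry → 0x944B
One's-complement sum = 0x944B.
Checksum = ~0x944B & 0xFFFF = 0x6BB4.

6BB4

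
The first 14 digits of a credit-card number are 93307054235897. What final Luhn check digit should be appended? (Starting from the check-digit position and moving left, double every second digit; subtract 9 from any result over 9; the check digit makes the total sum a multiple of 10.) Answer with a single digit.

Partial digits right→left: 7 9 8 5 3 2 4 5 0 7 0 3 3 9
Double every second digit counting from the check-digit position (so the 1st, 3rd, 5th, ... of the partial from the right).
  doubled (with −9 where >9): 5 7 6 8 0 0 6 → sum 32
  kept as-is: 9 5 2 5 7 3 9 → sum 40
Total = 32 + 40 = 72.
Check digit = (10 − (72 mod 10)) mod 10 = 8.

8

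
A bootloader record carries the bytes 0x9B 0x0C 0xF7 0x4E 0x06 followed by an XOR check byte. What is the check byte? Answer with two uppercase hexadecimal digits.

XOR the bytes together:
  start with 0x9B
  0x9B ⊕ 0x0C = 0x97
  0x97 ⊕ 0xF7 = 0x60
  0x60 ⊕ 0x4E = 0x2E
  0x2E ⊕ 0x06 = 0x28

28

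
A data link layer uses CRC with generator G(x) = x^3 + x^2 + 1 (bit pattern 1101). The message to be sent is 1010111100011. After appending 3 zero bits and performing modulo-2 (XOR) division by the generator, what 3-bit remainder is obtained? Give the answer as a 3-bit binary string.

Append 3 zeros: 1010111100011000. Divide by 1101 (XOR where the leading bit is 1):
  pos 0: 1010 XOR 1101 = 0111
  pos 1: 1111 XOR 1101 = 0010
  pos 3: 1011 XOR 1101 = 0110
  pos 4: 1101 XOR 1101 = 0000
  pos 11: 1100 XOR 1101 = 0001
Remainder (last 3 bits) = 010. This is the CRC / FCS.

010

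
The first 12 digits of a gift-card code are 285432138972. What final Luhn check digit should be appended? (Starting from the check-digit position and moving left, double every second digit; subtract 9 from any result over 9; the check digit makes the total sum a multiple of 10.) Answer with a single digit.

6

Partial digits right→left: 2 7 9 8 3 1 2 3 4 5 8 2
Double every second digit counting from the check-digit position (so the 1st, 3rd, 5th, ... of the partial from the right).
  doubled (with −9 where >9): 4 9 6 4 8 7 → sum 38
  kept as-is: 7 8 1 3 5 2 → sum 26
Total = 38 + 26 = 64.
Check digit = (10 − (64 mod 10)) mod 10 = 6.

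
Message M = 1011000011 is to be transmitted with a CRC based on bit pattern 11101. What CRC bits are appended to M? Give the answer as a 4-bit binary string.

Append 4 zeros: 10110000110000. Divide by 11101 (XOR where the leading bit is 1):
  pos 0: 10110 XOR 11101 = 01011
  pos 1: 10110 XOR 11101 = 01011
  pos 2: 10110 XOR 11101 = 01011
  pos 3: 10110 XOR 11101 = 01011
  pos 4: 10111 XOR 11101 = 01010
  pos 5: 10101 XOR 11101 = 01000
  pos 6: 10000 XOR 11101 = 01101
  pos 7: 11010 XOR 11101 = 00111
  pos 9: 11100 XOR 11101 = 00001
Remainder (last 4 bits) = 0001. This is the CRC / FCS.

0001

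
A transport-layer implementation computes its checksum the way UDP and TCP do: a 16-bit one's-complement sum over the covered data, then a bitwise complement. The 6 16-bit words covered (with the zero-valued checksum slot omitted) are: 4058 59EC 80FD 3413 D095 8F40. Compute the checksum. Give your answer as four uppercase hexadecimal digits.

50D4

One's-complement addition (fold any carry out of bit 15 back into bit 0):
  0x4058 + 0x59EC = 0x09A44
  0x9A44 + 0x80FD = 0x11B41 → wrap carry → 0x1B42
  0x1B42 + 0x3413 = 0x04F55
  0x4F55 + 0xD095 = 0x11FEA → wrap carry → 0x1FEB
  0x1FEB + 0x8F40 = 0x0AF2B
One's-complement sum = 0xAF2B.
Checksum = ~0xAF2B & 0xFFFF = 0x50D4.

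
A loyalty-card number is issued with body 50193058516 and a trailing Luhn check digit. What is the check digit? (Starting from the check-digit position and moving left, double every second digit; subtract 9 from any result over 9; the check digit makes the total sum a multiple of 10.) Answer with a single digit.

8

Partial digits right→left: 6 1 5 8 5 0 3 9 1 0 5
Double every second digit counting from the check-digit position (so the 1st, 3rd, 5th, ... of the partial from the right).
  doubled (with −9 where >9): 3 1 1 6 2 1 → sum 14
  kept as-is: 1 8 0 9 0 → sum 18
Total = 14 + 18 = 32.
Check digit = (10 − (32 mod 10)) mod 10 = 8.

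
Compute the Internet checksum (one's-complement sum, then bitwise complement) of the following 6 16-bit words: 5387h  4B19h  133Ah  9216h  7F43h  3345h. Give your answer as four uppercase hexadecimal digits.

One's-complement addition (fold any carry out of bit 15 back into bit 0):
  0x5387 + 0x4B19 = 0x09EA0
  0x9EA0 + 0x133A = 0x0B1DA
  0xB1DA + 0x9216 = 0x143F0 → wrap carry → 0x43F1
  0x43F1 + 0x7F43 = 0x0C334
  0xC334 + 0x3345 = 0x0F679
One's-complement sum = 0xF679.
Checksum = ~0xF679 & 0xFFFF = 0x0986.

0986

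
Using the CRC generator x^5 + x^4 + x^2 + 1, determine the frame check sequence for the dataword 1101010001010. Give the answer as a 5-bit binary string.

01001

Append 5 zeros: 110101000101000000. Divide by 110101 (XOR where the leading bit is 1):
  pos 0: 110101 XOR 110101 = 000000
  pos 9: 101000 XOR 110101 = 011101
  pos 10: 111010 XOR 110101 = 001111
  pos 12: 111100 XOR 110101 = 001001
Remainder (last 5 bits) = 01001. This is the CRC / FCS.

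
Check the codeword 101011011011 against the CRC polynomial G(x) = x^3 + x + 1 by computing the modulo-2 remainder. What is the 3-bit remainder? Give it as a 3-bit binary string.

Modulo-2 division of 101011011011 by 1011:
  pos 0: 1010 XOR 1011 = 0001
  pos 3: 1110 XOR 1011 = 0101
  pos 4: 1011 XOR 1011 = 0000
  pos 8: 1011 XOR 1011 = 0000
Remainder = 000 (zero — the frame passes the CRC check).

000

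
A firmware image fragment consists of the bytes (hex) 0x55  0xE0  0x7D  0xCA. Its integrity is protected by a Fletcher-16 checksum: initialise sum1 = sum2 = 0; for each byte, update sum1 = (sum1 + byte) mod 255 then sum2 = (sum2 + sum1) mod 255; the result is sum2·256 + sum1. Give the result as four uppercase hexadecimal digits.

BD7E

Running sums (mod 255):
  after byte 0 (0x55): sum1=85, sum2=85
  after byte 1 (0xE0): sum1=54, sum2=139
  after byte 2 (0x7D): sum1=179, sum2=63
  after byte 3 (0xCA): sum1=126, sum2=189
Checksum = sum2·256 + sum1 = 189·256 + 126 = 48510 = 0xBD7E.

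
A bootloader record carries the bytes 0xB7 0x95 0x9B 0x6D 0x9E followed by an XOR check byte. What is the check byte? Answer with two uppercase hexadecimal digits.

XOR the bytes together:
  start with 0xB7
  0xB7 ⊕ 0x95 = 0x22
  0x22 ⊕ 0x9B = 0xB9
  0xB9 ⊕ 0x6D = 0xD4
  0xD4 ⊕ 0x9E = 0x4A

4A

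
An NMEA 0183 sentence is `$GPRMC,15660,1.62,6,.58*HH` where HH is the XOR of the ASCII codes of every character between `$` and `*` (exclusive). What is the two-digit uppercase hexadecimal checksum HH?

XOR the ASCII codes of the payload characters:
  'G' = 0x47 → acc = 0x47
  'P' = 0x50 → acc = 0x17
  'R' = 0x52 → acc = 0x45
  'M' = 0x4D → acc = 0x08
  'C' = 0x43 → acc = 0x4B
  ',' = 0x2C → acc = 0x67
  '1' = 0x31 → acc = 0x56
  '5' = 0x35 → acc = 0x63
  '6' = 0x36 → acc = 0x55
  '6' = 0x36 → acc = 0x63
  '0' = 0x30 → acc = 0x53
  ',' = 0x2C → acc = 0x7F
  '1' = 0x31 → acc = 0x4E
  '.' = 0x2E → acc = 0x60
  '6' = 0x36 → acc = 0x56
  '2' = 0x32 → acc = 0x64
  ',' = 0x2C → acc = 0x48
  '6' = 0x36 → acc = 0x7E
  ',' = 0x2C → acc = 0x52
  '.' = 0x2E → acc = 0x7C
  '5' = 0x35 → acc = 0x49
  '8' = 0x38 → acc = 0x71
Checksum = 0x71.

71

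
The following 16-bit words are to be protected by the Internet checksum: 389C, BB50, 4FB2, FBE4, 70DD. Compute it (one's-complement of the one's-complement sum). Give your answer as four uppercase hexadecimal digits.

One's-complement addition (fold any carry out of bit 15 back into bit 0):
  0x389C + 0xBB50 = 0x0F3EC
  0xF3EC + 0x4FB2 = 0x1439E → wrap carry → 0x439F
  0x439F + 0xFBE4 = 0x13F83 → wrap carry → 0x3F84
  0x3F84 + 0x70DD = 0x0B061
One's-complement sum = 0xB061.
Checksum = ~0xB061 & 0xFFFF = 0x4F9E.

4F9E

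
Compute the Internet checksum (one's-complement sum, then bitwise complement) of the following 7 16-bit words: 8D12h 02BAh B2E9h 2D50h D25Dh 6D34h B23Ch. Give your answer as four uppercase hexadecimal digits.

9E2A

One's-complement addition (fold any carry out of bit 15 back into bit 0):
  0x8D12 + 0x02BA = 0x08FCC
  0x8FCC + 0xB2E9 = 0x142B5 → wrap carry → 0x42B6
  0x42B6 + 0x2D50 = 0x07006
  0x7006 + 0xD25D = 0x14263 → wrap carry → 0x4264
  0x4264 + 0x6D34 = 0x0AF98
  0xAF98 + 0xB23C = 0x161D4 → wrap carry → 0x61D5
One's-complement sum = 0x61D5.
Checksum = ~0x61D5 & 0xFFFF = 0x9E2A.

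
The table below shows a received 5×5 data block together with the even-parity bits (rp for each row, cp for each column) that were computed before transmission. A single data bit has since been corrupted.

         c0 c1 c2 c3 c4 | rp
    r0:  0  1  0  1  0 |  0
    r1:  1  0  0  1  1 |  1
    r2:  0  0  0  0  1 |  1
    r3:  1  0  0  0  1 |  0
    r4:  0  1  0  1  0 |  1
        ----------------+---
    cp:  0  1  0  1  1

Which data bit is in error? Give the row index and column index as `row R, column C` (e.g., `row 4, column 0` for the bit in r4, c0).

Recompute each row's even parity and compare to rp:
  r0: data parity 0, sent rp 0 → ok
  r1: data parity 1, sent rp 1 → ok
  r2: data parity 1, sent rp 1 → ok
  r3: data parity 0, sent rp 0 → ok
  r4: data parity 0, sent rp 1 → mismatch
Recompute each column's even parity and compare to cp:
  c0: data parity 0, sent cp 0 → ok
  c1: data parity 0, sent cp 1 → mismatch
  c2: data parity 0, sent cp 0 → ok
  c3: data parity 1, sent cp 1 → ok
  c4: data parity 1, sent cp 1 → ok
Exactly one row (r4) and one column (c1) fail → the flipped bit is at their intersection.

row 4, column 1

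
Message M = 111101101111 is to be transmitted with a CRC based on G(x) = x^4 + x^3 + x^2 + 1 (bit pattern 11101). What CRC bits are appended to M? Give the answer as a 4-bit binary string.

Append 4 zeros: 1111011011110000. Divide by 11101 (XOR where the leading bit is 1):
  pos 0: 11110 XOR 11101 = 00011
  pos 3: 11110 XOR 11101 = 00011
  pos 6: 11111 XOR 11101 = 00010
  pos 9: 10100 XOR 11101 = 01001
  pos 10: 10010 XOR 11101 = 01111
  pos 11: 11110 XOR 11101 = 00011
Remainder (last 4 bits) = 0011. This is the CRC / FCS.

0011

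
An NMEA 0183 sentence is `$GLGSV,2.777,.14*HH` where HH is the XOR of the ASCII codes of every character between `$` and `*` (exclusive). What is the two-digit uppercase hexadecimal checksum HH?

49

XOR the ASCII codes of the payload characters:
  'G' = 0x47 → acc = 0x47
  'L' = 0x4C → acc = 0x0B
  'G' = 0x47 → acc = 0x4C
  'S' = 0x53 → acc = 0x1F
  'V' = 0x56 → acc = 0x49
  ',' = 0x2C → acc = 0x65
  '2' = 0x32 → acc = 0x57
  '.' = 0x2E → acc = 0x79
  '7' = 0x37 → acc = 0x4E
  '7' = 0x37 → acc = 0x79
  '7' = 0x37 → acc = 0x4E
  ',' = 0x2C → acc = 0x62
  '.' = 0x2E → acc = 0x4C
  '1' = 0x31 → acc = 0x7D
  '4' = 0x34 → acc = 0x49
Checksum = 0x49.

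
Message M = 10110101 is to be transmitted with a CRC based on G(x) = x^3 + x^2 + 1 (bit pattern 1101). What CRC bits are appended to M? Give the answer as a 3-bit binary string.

000

Append 3 zeros: 10110101000. Divide by 1101 (XOR where the leading bit is 1):
  pos 0: 1011 XOR 1101 = 0110
  pos 1: 1100 XOR 1101 = 0001
  pos 4: 1101 XOR 1101 = 0000
Remainder (last 3 bits) = 000. This is the CRC / FCS.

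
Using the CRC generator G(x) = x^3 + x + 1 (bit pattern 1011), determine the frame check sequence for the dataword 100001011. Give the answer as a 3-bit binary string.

110

Append 3 zeros: 100001011000. Divide by 1011 (XOR where the leading bit is 1):
  pos 0: 1000 XOR 1011 = 0011
  pos 2: 1101 XOR 1011 = 0110
  pos 3: 1100 XOR 1011 = 0111
  pos 4: 1111 XOR 1011 = 0100
  pos 5: 1001 XOR 1011 = 0010
  pos 7: 1000 XOR 1011 = 0011
Remainder (last 3 bits) = 110. This is the CRC / FCS.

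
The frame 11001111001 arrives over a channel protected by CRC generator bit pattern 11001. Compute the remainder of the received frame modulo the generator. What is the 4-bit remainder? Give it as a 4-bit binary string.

Modulo-2 division of 11001111001 by 11001:
  pos 0: 11001 XOR 11001 = 00000
  pos 5: 11100 XOR 11001 = 00101
Remainder = 1011 (nonzero — an error is detected).

1011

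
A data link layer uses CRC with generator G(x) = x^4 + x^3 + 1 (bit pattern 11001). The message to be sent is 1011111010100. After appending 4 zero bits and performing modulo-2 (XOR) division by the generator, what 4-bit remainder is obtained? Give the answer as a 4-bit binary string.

1101

Append 4 zeros: 10111110101000000. Divide by 11001 (XOR where the leading bit is 1):
  pos 0: 10111 XOR 11001 = 01110
  pos 1: 11101 XOR 11001 = 00100
  pos 3: 10010 XOR 11001 = 01011
  pos 4: 10111 XOR 11001 = 01110
  pos 5: 11100 XOR 11001 = 00101
  pos 7: 10110 XOR 11001 = 01111
  pos 8: 11110 XOR 11001 = 00111
  pos 10: 11100 XOR 11001 = 00101
  pos 12: 10100 XOR 11001 = 01101
Remainder (last 4 bits) = 1101. This is the CRC / FCS.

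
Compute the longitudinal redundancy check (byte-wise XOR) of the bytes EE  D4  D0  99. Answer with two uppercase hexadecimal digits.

XOR the bytes together:
  start with 0xEE
  0xEE ⊕ 0xD4 = 0x3A
  0x3A ⊕ 0xD0 = 0xEA
  0xEA ⊕ 0x99 = 0x73

73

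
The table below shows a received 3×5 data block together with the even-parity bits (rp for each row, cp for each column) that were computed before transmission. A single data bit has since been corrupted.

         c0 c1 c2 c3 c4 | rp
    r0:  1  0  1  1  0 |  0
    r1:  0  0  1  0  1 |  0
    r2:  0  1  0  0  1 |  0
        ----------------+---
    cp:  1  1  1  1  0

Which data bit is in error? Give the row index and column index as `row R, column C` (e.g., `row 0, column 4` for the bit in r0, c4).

Recompute each row's even parity and compare to rp:
  r0: data parity 1, sent rp 0 → mismatch
  r1: data parity 0, sent rp 0 → ok
  r2: data parity 0, sent rp 0 → ok
Recompute each column's even parity and compare to cp:
  c0: data parity 1, sent cp 1 → ok
  c1: data parity 1, sent cp 1 → ok
  c2: data parity 0, sent cp 1 → mismatch
  c3: data parity 1, sent cp 1 → ok
  c4: data parity 0, sent cp 0 → ok
Exactly one row (r0) and one column (c2) fail → the flipped bit is at their intersection.

row 0, column 2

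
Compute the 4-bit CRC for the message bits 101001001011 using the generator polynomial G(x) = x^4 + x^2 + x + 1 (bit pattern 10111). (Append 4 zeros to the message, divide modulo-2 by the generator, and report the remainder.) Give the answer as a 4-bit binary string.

1001

Append 4 zeros: 1010010010110000. Divide by 10111 (XOR where the leading bit is 1):
  pos 0: 10100 XOR 10111 = 00011
  pos 3: 11100 XOR 10111 = 01011
  pos 4: 10111 XOR 10111 = 00000
  pos 10: 11000 XOR 10111 = 01111
  pos 11: 11110 XOR 10111 = 01001
Remainder (last 4 bits) = 1001. This is the CRC / FCS.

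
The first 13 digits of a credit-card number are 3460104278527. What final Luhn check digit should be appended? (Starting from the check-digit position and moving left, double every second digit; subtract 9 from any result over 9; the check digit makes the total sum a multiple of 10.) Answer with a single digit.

4

Partial digits right→left: 7 2 5 8 7 2 4 0 1 0 6 4 3
Double every second digit counting from the check-digit position (so the 1st, 3rd, 5th, ... of the partial from the right).
  doubled (with −9 where >9): 5 1 5 8 2 3 6 → sum 30
  kept as-is: 2 8 2 0 0 4 → sum 16
Total = 30 + 16 = 46.
Check digit = (10 − (46 mod 10)) mod 10 = 4.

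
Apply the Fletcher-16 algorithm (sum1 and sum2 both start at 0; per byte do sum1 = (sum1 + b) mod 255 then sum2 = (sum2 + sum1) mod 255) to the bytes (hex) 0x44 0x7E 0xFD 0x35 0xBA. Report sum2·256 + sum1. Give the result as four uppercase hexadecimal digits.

Running sums (mod 255):
  after byte 0 (0x44): sum1=68, sum2=68
  after byte 1 (0x7E): sum1=194, sum2=7
  after byte 2 (0xFD): sum1=192, sum2=199
  after byte 3 (0x35): sum1=245, sum2=189
  after byte 4 (0xBA): sum1=176, sum2=110
Checksum = sum2·256 + sum1 = 110·256 + 176 = 28336 = 0x6EB0.

6EB0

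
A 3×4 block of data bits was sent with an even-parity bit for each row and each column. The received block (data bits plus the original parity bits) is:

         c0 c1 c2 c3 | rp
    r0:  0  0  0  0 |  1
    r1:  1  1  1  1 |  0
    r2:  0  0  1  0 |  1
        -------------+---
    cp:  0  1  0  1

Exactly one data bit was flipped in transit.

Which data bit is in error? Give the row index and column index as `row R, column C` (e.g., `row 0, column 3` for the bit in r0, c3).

row 0, column 0

Recompute each row's even parity and compare to rp:
  r0: data parity 0, sent rp 1 → mismatch
  r1: data parity 0, sent rp 0 → ok
  r2: data parity 1, sent rp 1 → ok
Recompute each column's even parity and compare to cp:
  c0: data parity 1, sent cp 0 → mismatch
  c1: data parity 1, sent cp 1 → ok
  c2: data parity 0, sent cp 0 → ok
  c3: data parity 1, sent cp 1 → ok
Exactly one row (r0) and one column (c0) fail → the flipped bit is at their intersection.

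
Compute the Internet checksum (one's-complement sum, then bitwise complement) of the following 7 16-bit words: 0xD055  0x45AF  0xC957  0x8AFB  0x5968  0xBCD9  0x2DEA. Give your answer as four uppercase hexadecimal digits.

One's-complement addition (fold any carry out of bit 15 back into bit 0):
  0xD055 + 0x45AF = 0x11604 → wrap carry → 0x1605
  0x1605 + 0xC957 = 0x0DF5C
  0xDF5C + 0x8AFB = 0x16A57 → wrap carry → 0x6A58
  0x6A58 + 0x5968 = 0x0C3C0
  0xC3C0 + 0xBCD9 = 0x18099 → wrap carry → 0x809A
  0x809A + 0x2DEA = 0x0AE84
One's-complement sum = 0xAE84.
Checksum = ~0xAE84 & 0xFFFF = 0x517B.

517B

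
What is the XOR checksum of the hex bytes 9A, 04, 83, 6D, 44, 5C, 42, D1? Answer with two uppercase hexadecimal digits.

XOR the bytes together:
  start with 0x9A
  0x9A ⊕ 0x04 = 0x9E
  0x9E ⊕ 0x83 = 0x1D
  0x1D ⊕ 0x6D = 0x70
  0x70 ⊕ 0x44 = 0x34
  0x34 ⊕ 0x5C = 0x68
  0x68 ⊕ 0x42 = 0x2A
  0x2A ⊕ 0xD1 = 0xFB

FB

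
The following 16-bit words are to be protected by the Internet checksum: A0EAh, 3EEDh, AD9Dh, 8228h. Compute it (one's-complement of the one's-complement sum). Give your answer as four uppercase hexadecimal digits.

One's-complement addition (fold any carry out of bit 15 back into bit 0):
  0xA0EA + 0x3EED = 0x0DFD7
  0xDFD7 + 0xAD9D = 0x18D74 → wrap carry → 0x8D75
  0x8D75 + 0x8228 = 0x10F9D → wrap carry → 0x0F9E
One's-complement sum = 0x0F9E.
Checksum = ~0x0F9E & 0xFFFF = 0xF061.

F061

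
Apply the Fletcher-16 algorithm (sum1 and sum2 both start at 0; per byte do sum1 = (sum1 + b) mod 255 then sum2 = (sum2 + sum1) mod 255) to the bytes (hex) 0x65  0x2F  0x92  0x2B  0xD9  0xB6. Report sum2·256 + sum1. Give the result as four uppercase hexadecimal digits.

82E2

Running sums (mod 255):
  after byte 0 (0x65): sum1=101, sum2=101
  after byte 1 (0x2F): sum1=148, sum2=249
  after byte 2 (0x92): sum1=39, sum2=33
  after byte 3 (0x2B): sum1=82, sum2=115
  after byte 4 (0xD9): sum1=44, sum2=159
  after byte 5 (0xB6): sum1=226, sum2=130
Checksum = sum2·256 + sum1 = 130·256 + 226 = 33506 = 0x82E2.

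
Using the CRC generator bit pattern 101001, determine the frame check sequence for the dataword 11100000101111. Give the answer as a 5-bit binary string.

Append 5 zeros: 1110000010111100000. Divide by 101001 (XOR where the leading bit is 1):
  pos 0: 111000 XOR 101001 = 010001
  pos 1: 100010 XOR 101001 = 001011
  pos 3: 101101 XOR 101001 = 000100
  pos 6: 100011 XOR 101001 = 001010
  pos 8: 101011 XOR 101001 = 000010
  pos 12: 100000 XOR 101001 = 001001
Remainder (last 5 bits) = 10010. This is the CRC / FCS.

10010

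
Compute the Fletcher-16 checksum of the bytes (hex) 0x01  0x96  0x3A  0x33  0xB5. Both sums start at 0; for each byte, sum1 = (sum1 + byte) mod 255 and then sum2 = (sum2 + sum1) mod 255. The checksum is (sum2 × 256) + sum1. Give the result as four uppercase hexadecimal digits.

Running sums (mod 255):
  after byte 0 (0x01): sum1=1, sum2=1
  after byte 1 (0x96): sum1=151, sum2=152
  after byte 2 (0x3A): sum1=209, sum2=106
  after byte 3 (0x33): sum1=5, sum2=111
  after byte 4 (0xB5): sum1=186, sum2=42
Checksum = sum2·256 + sum1 = 42·256 + 186 = 10938 = 0x2ABA.

2ABA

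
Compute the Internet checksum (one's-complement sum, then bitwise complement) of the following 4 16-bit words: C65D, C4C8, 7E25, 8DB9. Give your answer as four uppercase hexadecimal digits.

68FA

One's-complement addition (fold any carry out of bit 15 back into bit 0):
  0xC65D + 0xC4C8 = 0x18B25 → wrap carry → 0x8B26
  0x8B26 + 0x7E25 = 0x1094B → wrap carry → 0x094C
  0x094C + 0x8DB9 = 0x09705
One's-complement sum = 0x9705.
Checksum = ~0x9705 & 0xFFFF = 0x68FA.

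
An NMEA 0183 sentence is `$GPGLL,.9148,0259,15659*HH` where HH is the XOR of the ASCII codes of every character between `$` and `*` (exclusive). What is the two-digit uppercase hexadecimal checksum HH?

66

XOR the ASCII codes of the payload characters:
  'G' = 0x47 → acc = 0x47
  'P' = 0x50 → acc = 0x17
  'G' = 0x47 → acc = 0x50
  'L' = 0x4C → acc = 0x1C
  'L' = 0x4C → acc = 0x50
  ',' = 0x2C → acc = 0x7C
  '.' = 0x2E → acc = 0x52
  '9' = 0x39 → acc = 0x6B
  '1' = 0x31 → acc = 0x5A
  '4' = 0x34 → acc = 0x6E
  '8' = 0x38 → acc = 0x56
  ',' = 0x2C → acc = 0x7A
  '0' = 0x30 → acc = 0x4A
  '2' = 0x32 → acc = 0x78
  '5' = 0x35 → acc = 0x4D
  '9' = 0x39 → acc = 0x74
  ',' = 0x2C → acc = 0x58
  '1' = 0x31 → acc = 0x69
  '5' = 0x35 → acc = 0x5C
  '6' = 0x36 → acc = 0x6A
  '5' = 0x35 → acc = 0x5F
  '9' = 0x39 → acc = 0x66
Checksum = 0x66.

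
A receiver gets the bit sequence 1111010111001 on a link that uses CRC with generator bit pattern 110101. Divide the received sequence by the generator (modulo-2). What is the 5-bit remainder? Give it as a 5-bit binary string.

01011

Modulo-2 division of 1111010111001 by 110101:
  pos 0: 111101 XOR 110101 = 001000
  pos 2: 100001 XOR 110101 = 010100
  pos 3: 101001 XOR 110101 = 011100
  pos 4: 111001 XOR 110101 = 001100
  pos 6: 110000 XOR 110101 = 000101
Remainder = 01011 (nonzero — an error is detected).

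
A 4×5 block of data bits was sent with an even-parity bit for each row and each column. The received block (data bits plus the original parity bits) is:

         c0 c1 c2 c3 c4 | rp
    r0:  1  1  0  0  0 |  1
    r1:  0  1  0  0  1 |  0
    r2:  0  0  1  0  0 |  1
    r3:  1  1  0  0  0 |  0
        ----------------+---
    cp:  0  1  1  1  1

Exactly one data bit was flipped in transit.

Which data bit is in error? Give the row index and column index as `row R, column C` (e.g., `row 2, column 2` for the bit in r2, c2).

row 0, column 3

Recompute each row's even parity and compare to rp:
  r0: data parity 0, sent rp 1 → mismatch
  r1: data parity 0, sent rp 0 → ok
  r2: data parity 1, sent rp 1 → ok
  r3: data parity 0, sent rp 0 → ok
Recompute each column's even parity and compare to cp:
  c0: data parity 0, sent cp 0 → ok
  c1: data parity 1, sent cp 1 → ok
  c2: data parity 1, sent cp 1 → ok
  c3: data parity 0, sent cp 1 → mismatch
  c4: data parity 1, sent cp 1 → ok
Exactly one row (r0) and one column (c3) fail → the flipped bit is at their intersection.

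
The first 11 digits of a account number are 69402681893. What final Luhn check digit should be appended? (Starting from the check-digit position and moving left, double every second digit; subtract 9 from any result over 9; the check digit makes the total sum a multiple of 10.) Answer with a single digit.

0

Partial digits right→left: 3 9 8 1 8 6 2 0 4 9 6
Double every second digit counting from the check-digit position (so the 1st, 3rd, 5th, ... of the partial from the right).
  doubled (with −9 where >9): 6 7 7 4 8 3 → sum 35
  kept as-is: 9 1 6 0 9 → sum 25
Total = 35 + 25 = 60.
Check digit = (10 − (60 mod 10)) mod 10 = 0.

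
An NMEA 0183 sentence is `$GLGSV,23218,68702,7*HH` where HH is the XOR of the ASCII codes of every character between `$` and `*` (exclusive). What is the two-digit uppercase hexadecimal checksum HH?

53

XOR the ASCII codes of the payload characters:
  'G' = 0x47 → acc = 0x47
  'L' = 0x4C → acc = 0x0B
  'G' = 0x47 → acc = 0x4C
  'S' = 0x53 → acc = 0x1F
  'V' = 0x56 → acc = 0x49
  ',' = 0x2C → acc = 0x65
  '2' = 0x32 → acc = 0x57
  '3' = 0x33 → acc = 0x64
  '2' = 0x32 → acc = 0x56
  '1' = 0x31 → acc = 0x67
  '8' = 0x38 → acc = 0x5F
  ',' = 0x2C → acc = 0x73
  '6' = 0x36 → acc = 0x45
  '8' = 0x38 → acc = 0x7D
  '7' = 0x37 → acc = 0x4A
  '0' = 0x30 → acc = 0x7A
  '2' = 0x32 → acc = 0x48
  ',' = 0x2C → acc = 0x64
  '7' = 0x37 → acc = 0x53
Checksum = 0x53.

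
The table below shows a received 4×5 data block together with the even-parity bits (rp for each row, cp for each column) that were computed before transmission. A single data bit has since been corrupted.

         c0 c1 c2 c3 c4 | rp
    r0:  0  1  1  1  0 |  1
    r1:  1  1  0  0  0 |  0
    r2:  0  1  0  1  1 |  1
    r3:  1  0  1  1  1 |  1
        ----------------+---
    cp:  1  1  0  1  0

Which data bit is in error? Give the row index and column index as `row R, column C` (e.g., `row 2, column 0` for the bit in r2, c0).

Recompute each row's even parity and compare to rp:
  r0: data parity 1, sent rp 1 → ok
  r1: data parity 0, sent rp 0 → ok
  r2: data parity 1, sent rp 1 → ok
  r3: data parity 0, sent rp 1 → mismatch
Recompute each column's even parity and compare to cp:
  c0: data parity 0, sent cp 1 → mismatch
  c1: data parity 1, sent cp 1 → ok
  c2: data parity 0, sent cp 0 → ok
  c3: data parity 1, sent cp 1 → ok
  c4: data parity 0, sent cp 0 → ok
Exactly one row (r3) and one column (c0) fail → the flipped bit is at their intersection.

row 3, column 0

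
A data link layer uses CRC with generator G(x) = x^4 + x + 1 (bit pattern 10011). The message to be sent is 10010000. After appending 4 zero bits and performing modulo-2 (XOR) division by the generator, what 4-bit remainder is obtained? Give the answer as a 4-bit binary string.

Append 4 zeros: 100100000000. Divide by 10011 (XOR where the leading bit is 1):
  pos 0: 10010 XOR 10011 = 00001
  pos 4: 10000 XOR 10011 = 00011
  pos 7: 11000 XOR 10011 = 01011
Remainder (last 4 bits) = 1011. This is the CRC / FCS.

1011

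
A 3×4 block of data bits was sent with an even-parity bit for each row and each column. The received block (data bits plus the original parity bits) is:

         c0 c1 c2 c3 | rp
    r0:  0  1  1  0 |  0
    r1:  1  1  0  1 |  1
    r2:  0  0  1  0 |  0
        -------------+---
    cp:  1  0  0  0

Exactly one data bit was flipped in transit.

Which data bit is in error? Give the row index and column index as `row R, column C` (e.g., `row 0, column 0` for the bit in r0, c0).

row 2, column 3

Recompute each row's even parity and compare to rp:
  r0: data parity 0, sent rp 0 → ok
  r1: data parity 1, sent rp 1 → ok
  r2: data parity 1, sent rp 0 → mismatch
Recompute each column's even parity and compare to cp:
  c0: data parity 1, sent cp 1 → ok
  c1: data parity 0, sent cp 0 → ok
  c2: data parity 0, sent cp 0 → ok
  c3: data parity 1, sent cp 0 → mismatch
Exactly one row (r2) and one column (c3) fail → the flipped bit is at their intersection.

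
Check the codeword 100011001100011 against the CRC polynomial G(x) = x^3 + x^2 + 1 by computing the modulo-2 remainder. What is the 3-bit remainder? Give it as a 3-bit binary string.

110

Modulo-2 division of 100011001100011 by 1101:
  pos 0: 1000 XOR 1101 = 0101
  pos 1: 1011 XOR 1101 = 0110
  pos 2: 1101 XOR 1101 = 0000
  pos 8: 1100 XOR 1101 = 0001
  pos 11: 1011 XOR 1101 = 0110
Remainder = 110 (nonzero — an error is detected).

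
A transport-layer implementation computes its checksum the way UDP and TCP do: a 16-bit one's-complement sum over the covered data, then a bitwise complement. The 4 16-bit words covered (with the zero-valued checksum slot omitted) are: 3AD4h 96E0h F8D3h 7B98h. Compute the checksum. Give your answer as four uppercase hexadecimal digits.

B9DE

One's-complement addition (fold any carry out of bit 15 back into bit 0):
  0x3AD4 + 0x96E0 = 0x0D1B4
  0xD1B4 + 0xF8D3 = 0x1CA87 → wrap carry → 0xCA88
  0xCA88 + 0x7B98 = 0x14620 → wrap carry → 0x4621
One's-complement sum = 0x4621.
Checksum = ~0x4621 & 0xFFFF = 0xB9DE.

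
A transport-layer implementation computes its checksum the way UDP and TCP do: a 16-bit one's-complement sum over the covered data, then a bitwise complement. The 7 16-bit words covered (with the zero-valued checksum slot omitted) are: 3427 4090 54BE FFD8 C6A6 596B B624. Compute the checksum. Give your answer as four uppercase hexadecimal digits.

One's-complement addition (fold any carry out of bit 15 back into bit 0):
  0x3427 + 0x4090 = 0x074B7
  0x74B7 + 0x54BE = 0x0C975
  0xC975 + 0xFFD8 = 0x1C94D → wrap carry → 0xC94E
  0xC94E + 0xC6A6 = 0x18FF4 → wrap carry → 0x8FF5
  0x8FF5 + 0x596B = 0x0E960
  0xE960 + 0xB624 = 0x19F84 → wrap carry → 0x9F85
One's-complement sum = 0x9F85.
Checksum = ~0x9F85 & 0xFFFF = 0x607A.

607A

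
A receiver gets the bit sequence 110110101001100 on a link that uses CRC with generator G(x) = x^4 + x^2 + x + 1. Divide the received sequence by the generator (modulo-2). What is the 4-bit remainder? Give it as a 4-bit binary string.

0000

Modulo-2 division of 110110101001100 by 10111:
  pos 0: 11011 XOR 10111 = 01100
  pos 1: 11000 XOR 10111 = 01111
  pos 2: 11111 XOR 10111 = 01000
  pos 3: 10000 XOR 10111 = 00111
  pos 5: 11110 XOR 10111 = 01001
  pos 6: 10010 XOR 10111 = 00101
  pos 8: 10111 XOR 10111 = 00000
Remainder = 0000 (zero — the frame passes the CRC check).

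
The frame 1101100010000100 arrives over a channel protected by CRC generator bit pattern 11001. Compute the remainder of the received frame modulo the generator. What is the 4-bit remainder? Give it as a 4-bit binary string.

Modulo-2 division of 1101100010000100 by 11001:
  pos 0: 11011 XOR 11001 = 00010
  pos 3: 10000 XOR 11001 = 01001
  pos 4: 10011 XOR 11001 = 01010
  pos 5: 10100 XOR 11001 = 01101
  pos 6: 11010 XOR 11001 = 00011
  pos 9: 11001 XOR 11001 = 00000
Remainder = 0000 (zero — the frame passes the CRC check).

0000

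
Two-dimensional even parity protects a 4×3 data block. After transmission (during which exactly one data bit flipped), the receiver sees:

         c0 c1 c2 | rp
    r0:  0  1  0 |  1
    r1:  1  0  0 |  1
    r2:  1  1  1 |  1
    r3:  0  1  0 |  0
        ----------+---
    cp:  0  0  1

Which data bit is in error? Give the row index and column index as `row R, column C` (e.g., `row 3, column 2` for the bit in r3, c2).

row 3, column 1

Recompute each row's even parity and compare to rp:
  r0: data parity 1, sent rp 1 → ok
  r1: data parity 1, sent rp 1 → ok
  r2: data parity 1, sent rp 1 → ok
  r3: data parity 1, sent rp 0 → mismatch
Recompute each column's even parity and compare to cp:
  c0: data parity 0, sent cp 0 → ok
  c1: data parity 1, sent cp 0 → mismatch
  c2: data parity 1, sent cp 1 → ok
Exactly one row (r3) and one column (c1) fail → the flipped bit is at their intersection.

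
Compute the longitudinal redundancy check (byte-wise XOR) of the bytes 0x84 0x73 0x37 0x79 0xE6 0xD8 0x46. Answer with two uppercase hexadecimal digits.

XOR the bytes together:
  start with 0x84
  0x84 ⊕ 0x73 = 0xF7
  0xF7 ⊕ 0x37 = 0xC0
  0xC0 ⊕ 0x79 = 0xB9
  0xB9 ⊕ 0xE6 = 0x5F
  0x5F ⊕ 0xD8 = 0x87
  0x87 ⊕ 0x46 = 0xC1

C1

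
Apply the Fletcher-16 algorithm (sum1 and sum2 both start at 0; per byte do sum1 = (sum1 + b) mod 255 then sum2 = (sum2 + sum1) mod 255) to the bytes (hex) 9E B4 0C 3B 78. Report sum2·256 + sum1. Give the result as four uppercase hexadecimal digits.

FE13

Running sums (mod 255):
  after byte 0 (9E): sum1=158, sum2=158
  after byte 1 (B4): sum1=83, sum2=241
  after byte 2 (0C): sum1=95, sum2=81
  after byte 3 (3B): sum1=154, sum2=235
  after byte 4 (78): sum1=19, sum2=254
Checksum = sum2·256 + sum1 = 254·256 + 19 = 65043 = 0xFE13.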